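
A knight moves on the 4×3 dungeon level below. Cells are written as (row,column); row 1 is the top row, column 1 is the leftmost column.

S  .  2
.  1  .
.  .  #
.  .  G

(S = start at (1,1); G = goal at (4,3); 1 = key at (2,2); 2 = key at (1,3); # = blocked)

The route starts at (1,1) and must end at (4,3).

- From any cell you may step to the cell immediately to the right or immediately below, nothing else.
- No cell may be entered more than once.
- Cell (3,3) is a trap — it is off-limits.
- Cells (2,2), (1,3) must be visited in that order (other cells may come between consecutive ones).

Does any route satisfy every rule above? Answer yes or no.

(1,3) lies above (2,2), so going from (2,2) to (1,3) would need an upward move — but moves only go right/down, so (2,2) cannot be visited before (1,3).

no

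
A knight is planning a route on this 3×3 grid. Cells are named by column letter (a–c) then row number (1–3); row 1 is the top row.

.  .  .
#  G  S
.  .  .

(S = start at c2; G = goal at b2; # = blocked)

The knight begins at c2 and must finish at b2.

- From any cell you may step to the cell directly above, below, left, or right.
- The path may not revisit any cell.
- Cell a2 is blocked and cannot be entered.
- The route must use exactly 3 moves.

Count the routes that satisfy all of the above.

Need simple routes of exactly 3 moves from c2 to b2 (Manhattan distance 1, so 1 moves are spent on a detour and 1 undoing it).
Enumerating: c2 c1 b1 b2 | c2 c3 b3 b2.
That gives 2 routes.

2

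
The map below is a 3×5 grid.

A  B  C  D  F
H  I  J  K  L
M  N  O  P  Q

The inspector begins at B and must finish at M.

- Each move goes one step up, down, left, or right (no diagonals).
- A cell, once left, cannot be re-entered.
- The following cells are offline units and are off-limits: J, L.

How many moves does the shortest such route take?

3

The Manhattan distance from B to M is |1−3| + |2−1| = 3, so at least 3 moves are needed.
A route of 3 moves achieves this: B → I → N → M.
Since 3 matches the lower bound, it is optimal.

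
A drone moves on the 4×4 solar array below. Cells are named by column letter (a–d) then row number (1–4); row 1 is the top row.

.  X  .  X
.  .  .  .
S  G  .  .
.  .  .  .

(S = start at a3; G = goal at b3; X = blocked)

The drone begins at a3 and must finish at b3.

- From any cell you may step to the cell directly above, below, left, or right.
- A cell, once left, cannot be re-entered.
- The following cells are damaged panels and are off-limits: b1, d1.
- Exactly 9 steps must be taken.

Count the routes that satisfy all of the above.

Need simple routes of exactly 9 moves from a3 to b3 (Manhattan distance 1, so 4 moves are spent on a detour and 4 undoing it).
Enumerating: a3 a2 b2 c2 c3 d3 d4 c4 b4 b3 | a3 a2 b2 c2 d2 d3 d4 c4 c3 b3 | a3 a2 b2 c2 d2 d3 d4 c4 b4 b3 | a3 a2 b2 c2 d2 d3 c3 c4 b4 b3 | a3 a4 b4 c4 c3 d3 d2 c2 b2 b3 | a3 a4 b4 c4 d4 d3 d2 c2 c3 b3 | a3 a4 b4 c4 d4 d3 d2 c2 b2 b3 | a3 a4 b4 c4 d4 d3 c3 c2 b2 b3.
That gives 8 routes.

8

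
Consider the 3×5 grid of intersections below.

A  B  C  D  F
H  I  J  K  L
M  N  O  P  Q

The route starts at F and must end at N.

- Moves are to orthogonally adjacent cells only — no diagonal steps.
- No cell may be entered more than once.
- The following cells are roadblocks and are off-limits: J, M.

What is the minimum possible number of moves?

5

The Manhattan distance from F to N is |1−3| + |5−2| = 5, so at least 5 moves are needed.
A route of 5 moves achieves this: F → L → Q → P → O → N.
Since 5 matches the lower bound, it is optimal.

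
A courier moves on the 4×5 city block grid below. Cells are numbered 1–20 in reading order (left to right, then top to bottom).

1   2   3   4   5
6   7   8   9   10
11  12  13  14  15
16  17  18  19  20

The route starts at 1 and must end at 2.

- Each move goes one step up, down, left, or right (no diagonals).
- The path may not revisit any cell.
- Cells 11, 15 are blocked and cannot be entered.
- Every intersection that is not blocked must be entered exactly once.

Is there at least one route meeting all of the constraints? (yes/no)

no

Cell 16 has only one open neighbour but is neither the start nor the goal, so a Hamiltonian route would have to both enter and leave it through the same neighbour — impossible without revisiting.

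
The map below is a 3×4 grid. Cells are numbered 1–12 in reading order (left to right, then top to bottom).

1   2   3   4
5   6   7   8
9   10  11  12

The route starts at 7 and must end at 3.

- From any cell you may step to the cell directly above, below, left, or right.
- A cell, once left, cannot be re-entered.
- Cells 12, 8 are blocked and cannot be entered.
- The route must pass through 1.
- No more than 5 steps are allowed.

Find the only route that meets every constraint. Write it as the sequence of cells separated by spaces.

Any route must reach 1 and still end at 3 within 5 moves, so the order of the required stops is forced.
Route from 7: 2× left (reaching 5), up to 1, 2× right (reaching 3) — 5 moves in all.
Check: all required cells visited; 5 ≤ 5 moves.

7 6 5 1 2 3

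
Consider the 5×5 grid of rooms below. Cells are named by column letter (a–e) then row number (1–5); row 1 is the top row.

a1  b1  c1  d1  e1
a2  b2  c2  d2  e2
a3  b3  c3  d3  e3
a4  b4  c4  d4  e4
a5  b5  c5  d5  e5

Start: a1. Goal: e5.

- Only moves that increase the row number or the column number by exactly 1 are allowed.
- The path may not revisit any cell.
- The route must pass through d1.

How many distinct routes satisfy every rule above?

5

A right/down-only route from a1 to e5 makes exactly 4 down-moves and 4 right-moves in some order.
With no other constraints that would be C(8,4) = 70 routes.
Split at d1 and multiply the segment counts: a1→d1: 1; d1→e5: 5; product = 5.
That gives 5 routes.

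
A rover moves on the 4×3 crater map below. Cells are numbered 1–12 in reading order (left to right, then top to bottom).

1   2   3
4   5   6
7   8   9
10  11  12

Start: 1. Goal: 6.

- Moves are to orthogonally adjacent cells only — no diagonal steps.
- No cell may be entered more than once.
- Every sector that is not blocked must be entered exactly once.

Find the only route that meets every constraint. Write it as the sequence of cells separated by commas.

Need to visit all 12 open cells exactly once, starting at 1 and ending at 6.
Cell 3 has only two open neighbours (6 and 2), so the path must pass straight through it: one of those is the cell it's entered from and the other is where it exits.
Route from 1: down 3 to 10, right 2 to 12, up 1 to 9, left 1 to 8, up 2 to 2, right 1 to 3, down 1 to 6 — 11 moves in all.
Check: all 12 open cells covered.

1, 4, 7, 10, 11, 12, 9, 8, 5, 2, 3, 6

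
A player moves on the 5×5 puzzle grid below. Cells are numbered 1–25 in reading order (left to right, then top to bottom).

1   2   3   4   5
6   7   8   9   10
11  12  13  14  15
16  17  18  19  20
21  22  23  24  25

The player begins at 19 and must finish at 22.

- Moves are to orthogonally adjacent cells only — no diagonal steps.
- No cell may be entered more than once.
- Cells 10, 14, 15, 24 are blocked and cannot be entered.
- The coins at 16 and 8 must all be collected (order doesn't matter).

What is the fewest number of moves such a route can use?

9

Any route passes through 16 and 8 in some order between 19 and 22. Summing Manhattan distances along each leg and taking the cheapest ordering (19 → 8 → 16 → 22) gives a lower bound of 3 + 4 + 2 = 9 moves.
A route of 9 moves achieves this: 19 → 18 → 13 → 8 → 7 → 12 → 17 → 16 → 21 → 22.
Since 9 matches the lower bound, it is optimal.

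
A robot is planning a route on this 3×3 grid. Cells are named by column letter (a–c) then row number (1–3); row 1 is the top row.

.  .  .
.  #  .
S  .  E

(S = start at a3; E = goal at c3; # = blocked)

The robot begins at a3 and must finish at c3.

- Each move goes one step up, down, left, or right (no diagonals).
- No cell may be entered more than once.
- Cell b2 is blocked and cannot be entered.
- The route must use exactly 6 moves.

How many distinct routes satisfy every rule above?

1

Need simple routes of exactly 6 moves from a3 to c3 (Manhattan distance 2, so 2 moves are spent on a detour and 2 undoing it).
Enumerating: a3 a2 a1 b1 c1 c2 c3.
That gives 1 route.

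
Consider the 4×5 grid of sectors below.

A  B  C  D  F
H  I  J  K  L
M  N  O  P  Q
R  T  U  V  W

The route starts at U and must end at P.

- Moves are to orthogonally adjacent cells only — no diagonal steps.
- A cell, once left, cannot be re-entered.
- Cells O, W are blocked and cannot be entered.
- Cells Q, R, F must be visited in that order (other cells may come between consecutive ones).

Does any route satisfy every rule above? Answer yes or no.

Ignoring the required order, 14 revisit-free routes from U to P pass through all of Q, R, and F; the waypoint orders that occur are R → F → Q (14) — never Q → R → F.

no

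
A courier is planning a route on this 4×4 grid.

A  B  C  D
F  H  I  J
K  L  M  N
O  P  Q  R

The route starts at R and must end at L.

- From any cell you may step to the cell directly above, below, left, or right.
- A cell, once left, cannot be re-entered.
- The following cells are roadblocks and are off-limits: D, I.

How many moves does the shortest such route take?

The Manhattan distance from R to L is |4−3| + |4−2| = 3, so at least 3 moves are needed.
A route of 3 moves achieves this: R → N → M → L.
Since 3 matches the lower bound, it is optimal.

3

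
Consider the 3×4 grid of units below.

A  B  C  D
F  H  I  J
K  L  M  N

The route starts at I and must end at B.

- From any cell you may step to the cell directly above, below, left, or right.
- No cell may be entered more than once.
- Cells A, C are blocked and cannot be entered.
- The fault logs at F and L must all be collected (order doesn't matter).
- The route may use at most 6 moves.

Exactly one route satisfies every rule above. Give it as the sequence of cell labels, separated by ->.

I -> M -> L -> K -> F -> H -> B

Any route must reach F and L and still end at B within 6 moves, so the order of the required stops is forced.
Route from I: down to M, 2× left (reaching K), up to F, right to H, up to B — 6 moves in all.
Check: all required cells visited; 6 ≤ 6 moves.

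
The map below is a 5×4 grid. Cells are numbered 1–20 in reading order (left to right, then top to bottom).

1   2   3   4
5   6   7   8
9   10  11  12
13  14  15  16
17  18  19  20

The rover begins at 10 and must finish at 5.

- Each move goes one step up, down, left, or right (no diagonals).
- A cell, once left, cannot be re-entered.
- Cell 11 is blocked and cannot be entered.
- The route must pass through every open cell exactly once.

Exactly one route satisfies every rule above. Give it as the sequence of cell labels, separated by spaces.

10 9 13 17 18 14 15 19 20 16 12 8 4 3 7 6 2 1 5

Need to visit all 19 open cells exactly once, starting at 10 and ending at 5.
Cell 17 has only two open neighbours (13 and 18), so the path must pass straight through it: one of those is the cell it's entered from and the other is where it exits.
Route from 10: left 1 to 9, down 2 to 17, right 1 to 18, up 1 to 14, right 1 to 15, down 1 to 19, right 1 to 20, up 4 to 4, left 1 to 3, down 1 to 7, left 1 to 6, up 1 to 2, left 1 to 1, down 1 to 5 — 18 moves in all.
Check: all 19 open cells covered.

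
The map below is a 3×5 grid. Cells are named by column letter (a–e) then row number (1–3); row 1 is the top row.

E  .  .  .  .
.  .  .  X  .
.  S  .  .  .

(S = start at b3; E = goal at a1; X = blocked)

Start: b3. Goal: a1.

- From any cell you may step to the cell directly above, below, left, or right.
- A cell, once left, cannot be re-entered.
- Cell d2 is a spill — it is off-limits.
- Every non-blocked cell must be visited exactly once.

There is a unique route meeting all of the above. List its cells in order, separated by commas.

Need to visit all 14 open cells exactly once, starting at b3 and ending at a1.
Cell e1 has only two open neighbours (e2 and d1), so the path must pass straight through it: one of those is the cell it's entered from and the other is where it exits.
Route from b3: left to a3, up to a2, 2× right (reaching c2), down to c3, 2× right (reaching e3), 2× up (reaching e1), 4× left (reaching a1) — 13 moves in all.
Check: all 14 open cells covered.

b3, a3, a2, b2, c2, c3, d3, e3, e2, e1, d1, c1, b1, a1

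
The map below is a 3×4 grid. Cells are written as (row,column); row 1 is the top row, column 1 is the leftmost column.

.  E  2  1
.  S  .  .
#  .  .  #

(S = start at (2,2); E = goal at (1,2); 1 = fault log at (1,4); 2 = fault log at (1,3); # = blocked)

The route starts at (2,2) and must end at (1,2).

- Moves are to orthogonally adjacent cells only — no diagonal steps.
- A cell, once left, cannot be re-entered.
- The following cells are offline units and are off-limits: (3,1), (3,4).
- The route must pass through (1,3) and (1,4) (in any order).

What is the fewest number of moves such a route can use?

5

Any route passes through (1,3) and (1,4) in some order between (2,2) and (1,2). Summing Manhattan distances along each leg and taking the cheapest ordering ((2,2) → (1,4) → (1,3) → (1,2)) gives a lower bound of 3 + 1 + 1 = 5 moves.
A route of 5 moves achieves this: (2,2) → (2,3) → (2,4) → (1,4) → (1,3) → (1,2).
Since 5 matches the lower bound, it is optimal.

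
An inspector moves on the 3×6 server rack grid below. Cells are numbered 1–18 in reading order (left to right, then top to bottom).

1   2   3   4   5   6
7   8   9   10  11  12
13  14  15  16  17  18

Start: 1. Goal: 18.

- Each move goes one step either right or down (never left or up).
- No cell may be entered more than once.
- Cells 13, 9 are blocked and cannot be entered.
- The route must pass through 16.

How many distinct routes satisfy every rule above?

A right/down-only route from 1 to 18 makes exactly 2 down-moves and 5 right-moves in some order.
With no other constraints that would be C(7,2) = 21 routes.
Split at 16 and multiply the segment counts (each segment already excludes blocked cells): 1→16: 3; 16→18: 1; product = 3.
That gives 3 routes.

3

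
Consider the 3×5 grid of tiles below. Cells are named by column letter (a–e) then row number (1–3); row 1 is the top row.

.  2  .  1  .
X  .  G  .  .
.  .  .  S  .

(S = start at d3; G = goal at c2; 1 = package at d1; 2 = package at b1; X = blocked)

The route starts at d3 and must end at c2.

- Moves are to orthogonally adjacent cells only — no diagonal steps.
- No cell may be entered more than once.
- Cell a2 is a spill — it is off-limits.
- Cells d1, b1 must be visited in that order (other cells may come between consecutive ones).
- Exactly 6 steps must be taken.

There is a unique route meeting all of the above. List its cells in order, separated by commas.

The waypoints must appear in the order d1, b1, with no cell reused.
Route from d3: 2× up (reaching d1), 2× left (reaching b1), down to b2, right to c2 — 6 moves in all.
Check: order respected (1 at step 2, 2 at step 4); 6 moves as required.

d3, d2, d1, c1, b1, b2, c2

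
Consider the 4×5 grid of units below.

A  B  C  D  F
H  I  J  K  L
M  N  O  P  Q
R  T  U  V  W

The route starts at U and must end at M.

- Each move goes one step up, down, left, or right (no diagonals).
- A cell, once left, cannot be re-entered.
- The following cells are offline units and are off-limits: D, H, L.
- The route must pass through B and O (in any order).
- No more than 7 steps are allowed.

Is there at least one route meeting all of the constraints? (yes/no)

One route that works: U → O → J → C → B → I → N → M.

yes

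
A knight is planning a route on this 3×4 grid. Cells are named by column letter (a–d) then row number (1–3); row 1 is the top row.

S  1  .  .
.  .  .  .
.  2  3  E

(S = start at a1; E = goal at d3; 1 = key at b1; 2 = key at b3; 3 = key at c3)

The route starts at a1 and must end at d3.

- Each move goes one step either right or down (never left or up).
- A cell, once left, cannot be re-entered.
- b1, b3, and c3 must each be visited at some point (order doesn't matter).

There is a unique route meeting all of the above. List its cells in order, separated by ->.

Moves only go right or down, so the column and row indices never decrease.
Route from a1: right 1 to b1, down 2 to b3, right 2 to d3 — 5 moves in all.
Check: all required cells visited.

a1 -> b1 -> b2 -> b3 -> c3 -> d3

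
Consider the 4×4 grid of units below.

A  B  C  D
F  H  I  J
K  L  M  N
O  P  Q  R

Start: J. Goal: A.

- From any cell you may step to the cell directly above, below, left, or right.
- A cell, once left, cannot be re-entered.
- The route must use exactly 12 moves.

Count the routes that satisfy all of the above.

36

Need simple routes of exactly 12 moves from J to A (Manhattan distance 4, so 4 moves are spent on a detour and 4 undoing it).
Branch systematically from the start, pruning whenever the remaining move budget drops below the Manhattan distance to A or differs from it in parity. Grouping the completions by first move — via D: 14; via N: 16; via I: 6 — and summing: 14 + 16 + 6 = 36.
That gives 36 routes.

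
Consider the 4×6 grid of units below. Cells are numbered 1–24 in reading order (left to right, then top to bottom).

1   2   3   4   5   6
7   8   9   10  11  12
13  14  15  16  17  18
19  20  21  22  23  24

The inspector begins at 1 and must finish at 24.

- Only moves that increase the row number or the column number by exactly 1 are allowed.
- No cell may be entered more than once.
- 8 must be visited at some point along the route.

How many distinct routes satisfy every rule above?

A right/down-only route from 1 to 24 makes exactly 3 down-moves and 5 right-moves in some order.
With no other constraints that would be C(8,3) = 56 routes.
Split at 8 and multiply the segment counts: 1→8: 2; 8→24: 15; product = 30.
That gives 30 routes.

30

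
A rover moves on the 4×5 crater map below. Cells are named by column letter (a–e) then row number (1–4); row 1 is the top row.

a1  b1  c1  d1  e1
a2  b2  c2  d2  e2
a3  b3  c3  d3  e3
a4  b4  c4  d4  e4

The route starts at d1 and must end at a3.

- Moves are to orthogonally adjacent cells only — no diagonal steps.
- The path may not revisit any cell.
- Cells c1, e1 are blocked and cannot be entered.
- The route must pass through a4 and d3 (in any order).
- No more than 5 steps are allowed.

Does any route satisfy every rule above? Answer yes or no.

Even ignoring the no-revisit rule, getting from d1 to a3, taking the cheapest ordering d1 → d3 → a4 → a3 needs at least 2 + 4 + 1 = 7 moves (Manhattan distance per leg), which exceeds the 5-move limit.

no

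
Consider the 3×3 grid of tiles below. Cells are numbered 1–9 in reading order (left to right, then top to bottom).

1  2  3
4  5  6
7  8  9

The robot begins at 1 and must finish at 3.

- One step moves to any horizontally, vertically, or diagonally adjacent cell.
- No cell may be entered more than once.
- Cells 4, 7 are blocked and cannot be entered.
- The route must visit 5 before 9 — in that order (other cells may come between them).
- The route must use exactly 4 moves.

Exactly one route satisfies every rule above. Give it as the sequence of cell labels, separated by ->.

1 -> 5 -> 9 -> 6 -> 3

The waypoints must appear in the order 5, 9, with no cell reused.
Route from 1: down-right 2 to 9, up 2 to 3 — 4 moves in all.
Check: order respected (5 at step 1, 9 at step 2); 4 moves as required.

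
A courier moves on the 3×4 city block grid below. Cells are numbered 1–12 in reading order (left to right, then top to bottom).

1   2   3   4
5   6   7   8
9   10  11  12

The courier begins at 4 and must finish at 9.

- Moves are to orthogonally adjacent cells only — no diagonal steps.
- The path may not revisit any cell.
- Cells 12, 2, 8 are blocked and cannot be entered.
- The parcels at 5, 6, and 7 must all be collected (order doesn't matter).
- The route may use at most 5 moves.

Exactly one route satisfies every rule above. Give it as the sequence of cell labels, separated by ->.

4 -> 3 -> 7 -> 6 -> 5 -> 9

The budget equals the shortest possible length, so every move has to be on a shortest route through the required cells.
Route from 4: left to 3, down to 7, 2× left (reaching 5), down to 9 — 5 moves in all.
Check: all required cells visited; 5 ≤ 5 moves.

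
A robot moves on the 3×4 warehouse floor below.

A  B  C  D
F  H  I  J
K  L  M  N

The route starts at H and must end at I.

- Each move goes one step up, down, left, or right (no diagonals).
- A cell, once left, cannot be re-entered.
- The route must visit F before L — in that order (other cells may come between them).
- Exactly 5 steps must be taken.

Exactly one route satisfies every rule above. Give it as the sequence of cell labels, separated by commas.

The waypoints must appear in the order F, L, with no cell reused.
Route from H: left to F, down to K, 2× right (reaching M), up to I — 5 moves in all.
Check: order respected (F at step 1, L at step 3); 5 moves as required.

H, F, K, L, M, I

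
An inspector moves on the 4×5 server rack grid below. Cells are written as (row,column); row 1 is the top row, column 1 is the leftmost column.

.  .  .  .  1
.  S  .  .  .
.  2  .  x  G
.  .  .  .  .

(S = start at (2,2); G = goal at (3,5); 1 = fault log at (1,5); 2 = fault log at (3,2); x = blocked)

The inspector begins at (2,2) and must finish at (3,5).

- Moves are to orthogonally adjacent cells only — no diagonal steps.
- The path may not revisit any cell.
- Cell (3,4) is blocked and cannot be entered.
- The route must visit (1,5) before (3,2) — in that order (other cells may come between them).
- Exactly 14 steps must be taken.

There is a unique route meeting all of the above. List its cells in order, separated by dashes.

The waypoints must appear in the order (1,5), (3,2), with no cell reused.
Route from (2,2): up 1 to (1,2), right 3 to (1,5), down 1 to (2,5), left 2 to (2,3), down 1 to (3,3), left 1 to (3,2), down 1 to (4,2), right 3 to (4,5), up 1 to (3,5) — 14 moves in all.
Check: order respected (1 at step 4, 2 at step 9); 14 moves as required.

(2,2) - (1,2) - (1,3) - (1,4) - (1,5) - (2,5) - (2,4) - (2,3) - (3,3) - (3,2) - (4,2) - (4,3) - (4,4) - (4,5) - (3,5)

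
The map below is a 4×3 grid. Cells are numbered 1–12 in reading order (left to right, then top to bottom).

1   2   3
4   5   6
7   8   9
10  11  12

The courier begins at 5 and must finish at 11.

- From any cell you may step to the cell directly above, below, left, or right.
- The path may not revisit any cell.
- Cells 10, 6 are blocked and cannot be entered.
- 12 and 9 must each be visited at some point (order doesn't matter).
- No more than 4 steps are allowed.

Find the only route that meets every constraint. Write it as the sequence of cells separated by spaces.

5 8 9 12 11

The 4-move cap with required stops at 12, 9 leaves no slack for detours.
Route from 5: down 1 to 8, right 1 to 9, down 1 to 12, left 1 to 11 — 4 moves in all.
Check: all required cells visited; 4 ≤ 4 moves.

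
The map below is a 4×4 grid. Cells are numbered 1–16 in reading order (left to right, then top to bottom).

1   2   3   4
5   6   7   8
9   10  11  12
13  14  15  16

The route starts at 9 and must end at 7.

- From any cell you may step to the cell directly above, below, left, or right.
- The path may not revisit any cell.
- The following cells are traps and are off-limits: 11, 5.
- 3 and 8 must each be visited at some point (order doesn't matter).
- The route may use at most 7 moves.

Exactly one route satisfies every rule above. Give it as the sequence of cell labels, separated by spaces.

The budget equals the shortest possible length, so every move has to be on a shortest route through the required cells.
Route from 9: right to 10, 2× up (reaching 2), 2× right (reaching 4), down to 8, left to 7 — 7 moves in all.
Check: all required cells visited; 7 ≤ 7 moves.

9 10 6 2 3 4 8 7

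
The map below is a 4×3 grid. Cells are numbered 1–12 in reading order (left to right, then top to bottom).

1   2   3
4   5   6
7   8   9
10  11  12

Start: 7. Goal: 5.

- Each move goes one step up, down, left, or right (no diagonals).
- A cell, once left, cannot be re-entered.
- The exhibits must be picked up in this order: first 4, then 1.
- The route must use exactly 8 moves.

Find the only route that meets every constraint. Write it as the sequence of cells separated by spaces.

7 4 1 2 3 6 9 8 5

The waypoints must appear in the order 4, 1, with no cell reused.
Route from 7: up 2 to 1, right 2 to 3, down 2 to 9, left 1 to 8, up 1 to 5 — 8 moves in all.
Check: order respected (4 at step 1, 1 at step 2); 8 moves as required.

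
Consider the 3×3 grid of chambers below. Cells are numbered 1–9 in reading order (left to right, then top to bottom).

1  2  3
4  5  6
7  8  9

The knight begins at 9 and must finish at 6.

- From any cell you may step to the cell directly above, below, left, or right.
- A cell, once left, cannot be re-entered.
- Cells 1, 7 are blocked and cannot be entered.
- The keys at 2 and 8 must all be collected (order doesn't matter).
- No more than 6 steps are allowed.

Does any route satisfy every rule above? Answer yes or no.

One route that works: 9 → 8 → 5 → 2 → 3 → 6.

yes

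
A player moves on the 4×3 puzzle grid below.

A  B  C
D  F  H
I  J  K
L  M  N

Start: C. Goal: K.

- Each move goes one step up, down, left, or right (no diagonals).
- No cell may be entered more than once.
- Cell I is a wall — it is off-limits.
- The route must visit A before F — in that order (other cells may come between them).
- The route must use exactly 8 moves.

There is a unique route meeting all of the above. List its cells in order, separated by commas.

The waypoints must appear in the order A, F, with no cell reused.
Route from C: 2× left (reaching A), down to D, right to F, 2× down (reaching M), right to N, up to K — 8 moves in all.
Check: order respected (A at step 2, F at step 4); 8 moves as required.

C, B, A, D, F, J, M, N, K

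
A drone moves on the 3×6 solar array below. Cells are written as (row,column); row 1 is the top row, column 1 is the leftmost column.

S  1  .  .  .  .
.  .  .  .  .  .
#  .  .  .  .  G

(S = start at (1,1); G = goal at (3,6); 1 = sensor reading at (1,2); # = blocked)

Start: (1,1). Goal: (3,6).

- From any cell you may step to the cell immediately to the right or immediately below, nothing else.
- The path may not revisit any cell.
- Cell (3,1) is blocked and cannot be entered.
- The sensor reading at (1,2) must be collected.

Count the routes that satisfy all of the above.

15

A right/down-only route from (1,1) to (3,6) makes exactly 2 down-moves and 5 right-moves in some order.
With no other constraints that would be C(7,2) = 21 routes.
Split at (1,2) and multiply the segment counts (each segment already excludes blocked cells): (1,1)→(1,2): 1; (1,2)→(3,6): 15; product = 15.
That gives 15 routes.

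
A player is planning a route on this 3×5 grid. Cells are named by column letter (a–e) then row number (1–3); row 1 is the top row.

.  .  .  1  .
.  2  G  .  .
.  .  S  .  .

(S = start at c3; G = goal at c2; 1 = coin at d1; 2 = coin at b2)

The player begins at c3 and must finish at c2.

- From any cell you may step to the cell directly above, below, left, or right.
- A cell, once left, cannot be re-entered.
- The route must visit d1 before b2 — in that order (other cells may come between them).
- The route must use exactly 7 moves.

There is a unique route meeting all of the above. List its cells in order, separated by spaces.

The waypoints must appear in the order d1, b2, with no cell reused.
Route from c3: right 1 to d3, up 2 to d1, left 2 to b1, down 1 to b2, right 1 to c2 — 7 moves in all.
Check: order respected (1 at step 3, 2 at step 6); 7 moves as required.

c3 d3 d2 d1 c1 b1 b2 c2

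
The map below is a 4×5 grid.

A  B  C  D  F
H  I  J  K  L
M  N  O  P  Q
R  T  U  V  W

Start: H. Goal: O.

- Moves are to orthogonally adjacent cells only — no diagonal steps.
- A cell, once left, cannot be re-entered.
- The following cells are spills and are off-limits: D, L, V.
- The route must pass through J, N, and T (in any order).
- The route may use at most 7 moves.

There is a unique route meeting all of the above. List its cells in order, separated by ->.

H -> M -> R -> T -> N -> I -> J -> O

Any route must reach J, N, and T and still end at O within 7 moves, so the order of the required stops is forced.
Route from H: down 2 to R, right 1 to T, up 2 to I, right 1 to J, down 1 to O — 7 moves in all.
Check: all required cells visited; 7 ≤ 7 moves.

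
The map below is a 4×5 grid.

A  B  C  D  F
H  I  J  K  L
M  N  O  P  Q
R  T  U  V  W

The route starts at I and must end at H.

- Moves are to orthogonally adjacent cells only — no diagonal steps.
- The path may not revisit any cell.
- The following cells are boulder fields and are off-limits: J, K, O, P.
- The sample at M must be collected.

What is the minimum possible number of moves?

3

Any route passes through M somewhere between I and H. Summing Manhattan distances along the two legs (I → M → H) gives a lower bound of 2 + 1 = 3 moves.
A route of 3 moves achieves this: I → N → M → H.
Since 3 matches the lower bound, it is optimal.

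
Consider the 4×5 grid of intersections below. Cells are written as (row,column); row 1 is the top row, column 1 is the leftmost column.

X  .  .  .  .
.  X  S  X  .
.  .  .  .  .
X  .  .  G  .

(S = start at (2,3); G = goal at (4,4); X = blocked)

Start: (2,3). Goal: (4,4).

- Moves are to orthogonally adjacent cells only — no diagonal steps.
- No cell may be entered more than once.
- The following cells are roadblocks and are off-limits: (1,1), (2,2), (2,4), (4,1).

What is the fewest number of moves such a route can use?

The Manhattan distance from (2,3) to (4,4) is |2−4| + |3−4| = 3, so at least 3 moves are needed.
A route of 3 moves achieves this: (2,3) → (3,3) → (4,3) → (4,4).
Since 3 matches the lower bound, it is optimal.

3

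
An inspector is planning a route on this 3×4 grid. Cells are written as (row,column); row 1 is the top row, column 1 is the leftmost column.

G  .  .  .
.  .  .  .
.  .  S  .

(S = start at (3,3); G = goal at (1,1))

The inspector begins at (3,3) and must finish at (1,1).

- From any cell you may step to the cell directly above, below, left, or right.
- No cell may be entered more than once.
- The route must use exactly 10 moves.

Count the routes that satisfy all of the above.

Need simple routes of exactly 10 moves from (3,3) to (1,1) (Manhattan distance 4, so 3 moves are spent on a detour and 3 undoing it).
Enumerating: (3,3) (2,3) (2,4) (1,4) (1,3) (1,2) (2,2) (3,2) (3,1) (2,1) (1,1) | (3,3) (3,2) (3,1) (2,1) (2,2) (2,3) (2,4) (1,4) (1,3) (1,2) (1,1) | (3,3) (3,4) (2,4) (1,4) (1,3) (2,3) (2,2) (3,2) (3,1) (2,1) (1,1) | (3,3) (3,4) (2,4) (1,4) (1,3) (1,2) (2,2) (3,2) (3,1) (2,1) (1,1) | (3,3) (3,4) (2,4) (2,3) (1,3) (1,2) (2,2) (3,2) (3,1) (2,1) (1,1).
That gives 5 routes.

5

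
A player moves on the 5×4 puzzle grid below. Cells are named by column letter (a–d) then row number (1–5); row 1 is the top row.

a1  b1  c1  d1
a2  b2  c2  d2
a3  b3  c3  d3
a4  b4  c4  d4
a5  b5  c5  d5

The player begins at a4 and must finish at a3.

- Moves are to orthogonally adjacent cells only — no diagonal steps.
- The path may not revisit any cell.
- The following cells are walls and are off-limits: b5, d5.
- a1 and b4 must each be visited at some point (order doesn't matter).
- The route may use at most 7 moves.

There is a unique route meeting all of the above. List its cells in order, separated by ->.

Any route must reach a1 and b4 and still end at a3 within 7 moves, so the order of the required stops is forced.
Route from a4: right to b4, 3× up (reaching b1), left to a1, 2× down (reaching a3) — 7 moves in all.
Check: all required cells visited; 7 ≤ 7 moves.

a4 -> b4 -> b3 -> b2 -> b1 -> a1 -> a2 -> a3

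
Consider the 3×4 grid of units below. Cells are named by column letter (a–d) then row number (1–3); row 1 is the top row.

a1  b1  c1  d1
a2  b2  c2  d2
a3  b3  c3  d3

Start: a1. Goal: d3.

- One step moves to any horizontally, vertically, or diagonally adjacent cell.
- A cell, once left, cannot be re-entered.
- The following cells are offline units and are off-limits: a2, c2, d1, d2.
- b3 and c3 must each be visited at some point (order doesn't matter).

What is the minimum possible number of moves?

4

Any route passes through b3 and c3 in some order between a1 and d3. Summing Chebyshev distances along each leg and taking the cheapest ordering (a1 → b3 → c3 → d3) gives a lower bound of 2 + 1 + 1 = 4 moves.
A route of 4 moves achieves this: a1 → b2 → b3 → c3 → d3.
Since 4 matches the lower bound, it is optimal.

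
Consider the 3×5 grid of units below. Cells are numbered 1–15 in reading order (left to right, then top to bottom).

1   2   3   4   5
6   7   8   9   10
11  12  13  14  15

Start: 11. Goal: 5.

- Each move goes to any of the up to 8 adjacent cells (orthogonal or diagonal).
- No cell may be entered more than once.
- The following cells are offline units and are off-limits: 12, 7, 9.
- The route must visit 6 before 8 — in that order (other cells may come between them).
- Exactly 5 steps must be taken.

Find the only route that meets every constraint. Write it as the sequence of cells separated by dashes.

11 - 6 - 2 - 8 - 4 - 5

The waypoints must appear in the order 6, 8, with no cell reused.
Route from 11: up 1 to 6, up-right 1 to 2, down-right 1 to 8, up-right 1 to 4, right 1 to 5 — 5 moves in all.
Check: order respected (6 at step 1, 8 at step 3); 5 moves as required.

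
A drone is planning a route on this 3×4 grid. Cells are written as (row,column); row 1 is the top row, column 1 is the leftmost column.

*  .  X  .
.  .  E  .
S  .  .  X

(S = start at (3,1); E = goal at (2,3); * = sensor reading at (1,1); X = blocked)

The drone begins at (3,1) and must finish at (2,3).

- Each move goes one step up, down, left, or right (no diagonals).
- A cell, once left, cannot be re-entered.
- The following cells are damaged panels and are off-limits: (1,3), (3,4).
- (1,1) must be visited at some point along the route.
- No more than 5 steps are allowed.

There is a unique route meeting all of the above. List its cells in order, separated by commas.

The budget equals the shortest possible length, so every move has to be on a shortest route through the required cells.
Route from (3,1): up 2 to (1,1), right 1 to (1,2), down 1 to (2,2), right 1 to (2,3) — 5 moves in all.
Check: all required cells visited; 5 ≤ 5 moves.

(3,1), (2,1), (1,1), (1,2), (2,2), (2,3)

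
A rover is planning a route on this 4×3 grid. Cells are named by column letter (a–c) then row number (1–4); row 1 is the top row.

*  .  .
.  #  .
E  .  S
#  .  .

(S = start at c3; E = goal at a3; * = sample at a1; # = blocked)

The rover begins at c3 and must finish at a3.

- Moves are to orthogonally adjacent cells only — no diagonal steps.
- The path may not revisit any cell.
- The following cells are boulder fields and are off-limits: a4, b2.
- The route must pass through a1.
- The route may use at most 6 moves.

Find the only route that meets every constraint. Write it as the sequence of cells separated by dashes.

c3 - c2 - c1 - b1 - a1 - a2 - a3

The 6-move cap with required stops at a1 leaves no slack for detours.
Route from c3: up 2 to c1, left 2 to a1, down 2 to a3 — 6 moves in all.
Check: all required cells visited; 6 ≤ 6 moves.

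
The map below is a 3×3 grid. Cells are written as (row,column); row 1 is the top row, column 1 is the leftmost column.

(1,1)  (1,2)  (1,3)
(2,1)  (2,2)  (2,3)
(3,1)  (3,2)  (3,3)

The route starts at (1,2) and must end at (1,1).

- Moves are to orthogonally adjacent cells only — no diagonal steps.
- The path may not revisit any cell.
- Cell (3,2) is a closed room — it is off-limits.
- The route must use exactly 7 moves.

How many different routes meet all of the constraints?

0

Need simple routes of exactly 7 moves from (1,2) to (1,1) (Manhattan distance 1, so 3 moves are spent on a detour and 3 undoing it).
No route satisfies every constraint, so the count is 0.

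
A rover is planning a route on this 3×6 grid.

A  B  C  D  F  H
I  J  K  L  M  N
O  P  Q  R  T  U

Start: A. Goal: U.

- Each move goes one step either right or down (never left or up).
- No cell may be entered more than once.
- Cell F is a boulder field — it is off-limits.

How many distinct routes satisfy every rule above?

A right/down-only route from A to U makes exactly 2 down-moves and 5 right-moves in some order.
With no other constraints that would be C(7,2) = 21 routes.
Subtract routes through each blocked cell (inclusion–exclusion for overlaps): − through F: 3 → 18.
That gives 18 routes.

18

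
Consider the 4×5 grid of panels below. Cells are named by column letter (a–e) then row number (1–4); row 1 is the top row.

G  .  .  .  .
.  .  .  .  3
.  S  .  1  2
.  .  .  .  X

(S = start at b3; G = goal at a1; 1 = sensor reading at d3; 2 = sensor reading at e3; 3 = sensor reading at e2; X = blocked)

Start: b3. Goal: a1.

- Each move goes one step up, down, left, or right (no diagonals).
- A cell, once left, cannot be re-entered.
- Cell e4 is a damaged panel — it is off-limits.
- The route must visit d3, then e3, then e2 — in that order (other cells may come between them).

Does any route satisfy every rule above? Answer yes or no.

One route that works: b3 → c3 → d3 → e3 → e2 → e1 → d1 → c1 → b1 → a1.

yes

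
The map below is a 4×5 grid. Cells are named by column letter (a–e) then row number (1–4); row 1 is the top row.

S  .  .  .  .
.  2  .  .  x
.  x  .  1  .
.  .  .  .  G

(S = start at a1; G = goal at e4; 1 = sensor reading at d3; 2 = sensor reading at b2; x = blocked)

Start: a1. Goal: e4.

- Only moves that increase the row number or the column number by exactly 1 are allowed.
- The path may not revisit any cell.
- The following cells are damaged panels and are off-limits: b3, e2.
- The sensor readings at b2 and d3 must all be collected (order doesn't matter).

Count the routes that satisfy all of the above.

8

A right/down-only route from a1 to e4 makes exactly 3 down-moves and 4 right-moves in some order.
With no other constraints that would be C(7,3) = 35 routes.
A monotone route can only reach the required cells in the order b2, d3, so split there and multiply the segment counts (each segment already excludes blocked cells): a1→b2: 2; b2→d3: 2; d3→e4: 2; product = 8.
That gives 8 routes.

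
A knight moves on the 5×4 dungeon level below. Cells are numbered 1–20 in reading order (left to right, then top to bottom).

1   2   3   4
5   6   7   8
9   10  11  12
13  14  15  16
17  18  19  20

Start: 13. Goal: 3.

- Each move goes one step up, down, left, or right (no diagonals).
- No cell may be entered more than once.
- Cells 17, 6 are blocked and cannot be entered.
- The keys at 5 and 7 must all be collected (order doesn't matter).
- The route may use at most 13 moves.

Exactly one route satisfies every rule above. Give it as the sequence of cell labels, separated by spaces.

13 14 15 16 12 8 7 11 10 9 5 1 2 3

Any route must reach 5 and 7 and still end at 3 within 13 moves, so the order of the required stops is forced.
Route from 13: 3× right (reaching 16), 2× up (reaching 8), left to 7, down to 11, 2× left (reaching 9), 2× up (reaching 1), 2× right (reaching 3) — 13 moves in all.
Check: all required cells visited; 13 ≤ 13 moves.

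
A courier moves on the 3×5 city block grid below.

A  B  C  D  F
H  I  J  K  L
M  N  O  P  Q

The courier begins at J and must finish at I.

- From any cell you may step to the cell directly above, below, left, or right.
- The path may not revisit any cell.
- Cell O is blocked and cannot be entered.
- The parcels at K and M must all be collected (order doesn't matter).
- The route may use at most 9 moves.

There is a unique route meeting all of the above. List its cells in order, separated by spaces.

The budget equals the shortest possible length, so every move has to be on a shortest route through the required cells.
Route from J: right to K, up to D, 3× left (reaching A), 2× down (reaching M), right to N, up to I — 9 moves in all.
Check: all required cells visited; 9 ≤ 9 moves.

J K D C B A H M N I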